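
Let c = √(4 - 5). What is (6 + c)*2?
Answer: 12 + 2*I ≈ 12.0 + 2.0*I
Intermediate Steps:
c = I (c = √(-1) = I ≈ 1.0*I)
(6 + c)*2 = (6 + I)*2 = 12 + 2*I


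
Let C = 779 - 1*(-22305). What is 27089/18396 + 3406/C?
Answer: 171994813/106163316 ≈ 1.6201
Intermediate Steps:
C = 23084 (C = 779 + 22305 = 23084)
27089/18396 + 3406/C = 27089/18396 + 3406/23084 = 27089*(1/18396) + 3406*(1/23084) = 27089/18396 + 1703/11542 = 171994813/106163316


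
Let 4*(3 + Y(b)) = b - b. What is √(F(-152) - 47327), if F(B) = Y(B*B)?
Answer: I*√47330 ≈ 217.55*I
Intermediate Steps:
Y(b) = -3 (Y(b) = -3 + (b - b)/4 = -3 + (¼)*0 = -3 + 0 = -3)
F(B) = -3
√(F(-152) - 47327) = √(-3 - 47327) = √(-47330) = I*√47330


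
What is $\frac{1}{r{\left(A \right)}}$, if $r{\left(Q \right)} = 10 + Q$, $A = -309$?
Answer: $- \frac{1}{299} \approx -0.0033445$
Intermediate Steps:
$\frac{1}{r{\left(A \right)}} = \frac{1}{10 - 309} = \frac{1}{-299} = - \frac{1}{299}$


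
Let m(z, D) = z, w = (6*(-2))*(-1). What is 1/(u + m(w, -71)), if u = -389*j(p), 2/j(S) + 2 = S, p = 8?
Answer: -3/353 ≈ -0.0084986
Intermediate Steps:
j(S) = 2/(-2 + S)
w = 12 (w = -12*(-1) = 12)
u = -389/3 (u = -778/(-2 + 8) = -778/6 = -389*⅓ = -389/3 ≈ -129.67)
1/(u + m(w, -71)) = 1/(-389/3 + 12) = 1/(-353/3) = -3/353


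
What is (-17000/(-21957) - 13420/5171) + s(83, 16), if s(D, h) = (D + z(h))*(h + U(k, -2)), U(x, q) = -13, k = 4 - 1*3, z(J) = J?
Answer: 33514519219/113539647 ≈ 295.18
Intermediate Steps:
k = 1 (k = 4 - 3 = 1)
s(D, h) = (-13 + h)*(D + h) (s(D, h) = (D + h)*(h - 13) = (D + h)*(-13 + h) = (-13 + h)*(D + h))
(-17000/(-21957) - 13420/5171) + s(83, 16) = (-17000/(-21957) - 13420/5171) + (16² - 13*83 - 13*16 + 83*16) = (-17000*(-1/21957) - 13420*1/5171) + (256 - 1079 - 208 + 1328) = (17000/21957 - 13420/5171) + 297 = -206755940/113539647 + 297 = 33514519219/113539647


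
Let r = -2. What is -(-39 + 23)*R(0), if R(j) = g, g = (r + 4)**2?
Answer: 64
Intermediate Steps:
g = 4 (g = (-2 + 4)**2 = 2**2 = 4)
R(j) = 4
-(-39 + 23)*R(0) = -(-39 + 23)*4 = -(-16)*4 = -1*(-64) = 64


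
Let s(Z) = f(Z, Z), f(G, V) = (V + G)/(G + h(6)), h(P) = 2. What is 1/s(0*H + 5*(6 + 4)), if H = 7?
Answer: 13/25 ≈ 0.52000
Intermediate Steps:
f(G, V) = (G + V)/(2 + G) (f(G, V) = (V + G)/(G + 2) = (G + V)/(2 + G))
s(Z) = 2*Z/(2 + Z) (s(Z) = (Z + Z)/(2 + Z) = (2*Z)/(2 + Z) = 2*Z/(2 + Z))
1/s(0*H + 5*(6 + 4)) = 1/(2*(0*7 + 5*(6 + 4))/(2 + (0*7 + 5*(6 + 4)))) = 1/(2*(0 + 5*10)/(2 + (0 + 5*10))) = 1/(2*(0 + 50)/(2 + (0 + 50))) = 1/(2*50/(2 + 50)) = 1/(2*50/52) = 1/(2*50*(1/52)) = 1/(25/13) = 13/25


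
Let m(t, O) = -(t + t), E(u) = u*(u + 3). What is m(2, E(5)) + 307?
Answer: 303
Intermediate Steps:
E(u) = u*(3 + u)
m(t, O) = -2*t
m(2, E(5)) + 307 = -2*2 + 307 = -4 + 307 = 303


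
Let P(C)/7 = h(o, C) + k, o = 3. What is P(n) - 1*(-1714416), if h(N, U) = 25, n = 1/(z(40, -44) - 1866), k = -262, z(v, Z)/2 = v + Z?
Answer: 1712757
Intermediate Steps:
z(v, Z) = 2*Z + 2*v (z(v, Z) = 2*(v + Z) = 2*(Z + v) = 2*Z + 2*v)
n = -1/1874 (n = 1/((2*(-44) + 2*40) - 1866) = 1/((-88 + 80) - 1866) = 1/(-8 - 1866) = 1/(-1874) = -1/1874 ≈ -0.00053362)
P(C) = -1659 (P(C) = 7*(25 - 262) = 7*(-237) = -1659)
P(n) - 1*(-1714416) = -1659 - 1*(-1714416) = -1659 + 1714416 = 1712757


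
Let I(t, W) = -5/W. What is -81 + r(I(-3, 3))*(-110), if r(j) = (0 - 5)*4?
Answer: 2119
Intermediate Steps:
r(j) = -20 (r(j) = -5*4 = -20)
-81 + r(I(-3, 3))*(-110) = -81 - 20*(-110) = -81 + 2200 = 2119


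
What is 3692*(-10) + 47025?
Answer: 10105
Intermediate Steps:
3692*(-10) + 47025 = -36920 + 47025 = 10105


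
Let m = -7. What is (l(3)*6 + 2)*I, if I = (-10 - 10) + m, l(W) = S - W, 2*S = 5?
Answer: 27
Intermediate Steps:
S = 5/2 (S = (½)*5 = 5/2 ≈ 2.5000)
l(W) = 5/2 - W
I = -27 (I = (-10 - 10) - 7 = -20 - 7 = -27)
(l(3)*6 + 2)*I = ((5/2 - 1*3)*6 + 2)*(-27) = ((5/2 - 3)*6 + 2)*(-27) = (-½*6 + 2)*(-27) = (-3 + 2)*(-27) = -1*(-27) = 27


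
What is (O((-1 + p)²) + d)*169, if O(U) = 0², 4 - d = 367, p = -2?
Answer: -61347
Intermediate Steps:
d = -363 (d = 4 - 1*367 = 4 - 367 = -363)
O(U) = 0
(O((-1 + p)²) + d)*169 = (0 - 363)*169 = -363*169 = -61347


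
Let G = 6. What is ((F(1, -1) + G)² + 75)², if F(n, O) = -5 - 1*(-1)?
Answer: 6241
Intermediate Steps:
F(n, O) = -4 (F(n, O) = -5 + 1 = -4)
((F(1, -1) + G)² + 75)² = ((-4 + 6)² + 75)² = (2² + 75)² = (4 + 75)² = 79² = 6241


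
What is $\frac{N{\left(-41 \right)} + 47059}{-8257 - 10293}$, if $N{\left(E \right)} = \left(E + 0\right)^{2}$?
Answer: $- \frac{4874}{1855} \approx -2.6275$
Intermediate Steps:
$N{\left(E \right)} = E^{2}$
$\frac{N{\left(-41 \right)} + 47059}{-8257 - 10293} = \frac{\left(-41\right)^{2} + 47059}{-8257 - 10293} = \frac{1681 + 47059}{-18550} = 48740 \left(- \frac{1}{18550}\right) = - \frac{4874}{1855}$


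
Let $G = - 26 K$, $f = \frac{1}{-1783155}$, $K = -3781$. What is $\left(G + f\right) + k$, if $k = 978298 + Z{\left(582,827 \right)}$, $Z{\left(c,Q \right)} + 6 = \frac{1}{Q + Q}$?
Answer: $\frac{3175251792246761}{2949338370} \approx 1.0766 \cdot 10^{6}$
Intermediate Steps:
$f = - \frac{1}{1783155} \approx -5.608 \cdot 10^{-7}$
$Z{\left(c,Q \right)} = -6 + \frac{1}{2 Q}$ ($Z{\left(c,Q \right)} = -6 + \frac{1}{Q + Q} = -6 + \frac{1}{2 Q}$)
$G = 98306$ ($G = \left(-26\right) \left(-3781\right) = 98306$)
$k = \frac{1618094969}{1654}$ ($k = 978298 - \left(6 - \frac{1}{2 \cdot 827}\right) = 978298 + \left(-6 + \frac{1}{2} \cdot \frac{1}{827}\right) = 978298 + \left(-6 + \frac{1}{1654}\right) = 978298 - \frac{9923}{1654} = \frac{1618094969}{1654} \approx 9.7829 \cdot 10^{5}$)
$\left(G + f\right) + k = \left(98306 - \frac{1}{1783155}\right) + \frac{1618094969}{1654} = \frac{175294835429}{1783155} + \frac{1618094969}{1654} = \frac{3175251792246761}{2949338370}$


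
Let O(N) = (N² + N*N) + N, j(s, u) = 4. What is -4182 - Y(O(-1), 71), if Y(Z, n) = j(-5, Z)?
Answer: -4186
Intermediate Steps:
O(N) = N + 2*N² (O(N) = (N² + N²) + N = 2*N² + N = N + 2*N²)
Y(Z, n) = 4
-4182 - Y(O(-1), 71) = -4182 - 1*4 = -4182 - 4 = -4186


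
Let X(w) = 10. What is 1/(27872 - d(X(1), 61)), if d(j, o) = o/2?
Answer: 2/55683 ≈ 3.5918e-5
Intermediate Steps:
d(j, o) = o/2 (d(j, o) = o*(1/2) = o/2)
1/(27872 - d(X(1), 61)) = 1/(27872 - 61/2) = 1/(55683/2) = 2/55683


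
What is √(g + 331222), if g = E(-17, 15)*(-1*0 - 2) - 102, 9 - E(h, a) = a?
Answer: 2*√82783 ≈ 575.44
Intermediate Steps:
E(h, a) = 9 - a
g = -90 (g = (9 - 1*15)*(-1*0 - 2) - 102 = (9 - 15)*(0 - 2) - 102 = -6*(-2) - 102 = 12 - 102 = -90)
√(g + 331222) = √(-90 + 331222) = √331132 = 2*√82783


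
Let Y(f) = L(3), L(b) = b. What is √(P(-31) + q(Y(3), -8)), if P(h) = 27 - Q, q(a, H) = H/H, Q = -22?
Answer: 5*√2 ≈ 7.0711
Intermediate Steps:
Y(f) = 3
q(a, H) = 1
P(h) = 49 (P(h) = 27 - 1*(-22) = 27 + 22 = 49)
√(P(-31) + q(Y(3), -8)) = √(49 + 1) = √50 = 5*√2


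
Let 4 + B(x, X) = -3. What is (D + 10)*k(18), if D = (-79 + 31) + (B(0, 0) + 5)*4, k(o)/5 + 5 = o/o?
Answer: 920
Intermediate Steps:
k(o) = -20 (k(o) = -25 + 5*(o/o) = -25 + 5*1 = -25 + 5 = -20)
B(x, X) = -7 (B(x, X) = -4 - 3 = -7)
D = -56 (D = (-79 + 31) + (-7 + 5)*4 = -48 - 2*4 = -48 - 8 = -56)
(D + 10)*k(18) = (-56 + 10)*(-20) = -46*(-20) = 920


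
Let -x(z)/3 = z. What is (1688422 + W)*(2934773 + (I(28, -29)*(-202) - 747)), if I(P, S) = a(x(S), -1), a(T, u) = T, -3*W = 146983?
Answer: 14343936291916/3 ≈ 4.7813e+12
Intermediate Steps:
W = -146983/3 (W = -1/3*146983 = -146983/3 ≈ -48994.)
x(z) = -3*z
I(P, S) = -3*S
(1688422 + W)*(2934773 + (I(28, -29)*(-202) - 747)) = (1688422 - 146983/3)*(2934773 + (-3*(-29)*(-202) - 747)) = 4918283*(2934773 + (87*(-202) - 747))/3 = 4918283*(2934773 + (-17574 - 747))/3 = 4918283*(2934773 - 18321)/3 = (4918283/3)*2916452 = 14343936291916/3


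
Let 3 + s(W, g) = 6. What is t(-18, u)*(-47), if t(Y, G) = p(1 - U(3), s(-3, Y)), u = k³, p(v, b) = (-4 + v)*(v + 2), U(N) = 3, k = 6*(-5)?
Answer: 0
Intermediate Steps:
k = -30
s(W, g) = 3 (s(W, g) = -3 + 6 = 3)
p(v, b) = (-4 + v)*(2 + v)
u = -27000 (u = (-30)³ = -27000)
t(Y, G) = 0 (t(Y, G) = -8 + (1 - 1*3)² - 2*(1 - 1*3) = -8 + (1 - 3)² - 2*(1 - 3) = -8 + (-2)² - 2*(-2) = -8 + 4 + 4 = 0)
t(-18, u)*(-47) = 0*(-47) = 0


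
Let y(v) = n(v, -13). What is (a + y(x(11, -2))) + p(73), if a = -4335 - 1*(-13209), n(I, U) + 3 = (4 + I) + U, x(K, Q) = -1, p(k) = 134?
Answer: 8995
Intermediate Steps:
n(I, U) = 1 + I + U (n(I, U) = -3 + ((4 + I) + U) = -3 + (4 + I + U) = 1 + I + U)
y(v) = -12 + v (y(v) = 1 + v - 13 = -12 + v)
a = 8874 (a = -4335 + 13209 = 8874)
(a + y(x(11, -2))) + p(73) = (8874 + (-12 - 1)) + 134 = (8874 - 13) + 134 = 8861 + 134 = 8995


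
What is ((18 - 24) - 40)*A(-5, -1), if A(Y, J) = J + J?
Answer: 92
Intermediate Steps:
A(Y, J) = 2*J
((18 - 24) - 40)*A(-5, -1) = ((18 - 24) - 40)*(2*(-1)) = (-6 - 40)*(-2) = -46*(-2) = 92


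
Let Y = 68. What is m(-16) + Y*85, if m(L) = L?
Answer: 5764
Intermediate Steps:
m(-16) + Y*85 = -16 + 68*85 = -16 + 5780 = 5764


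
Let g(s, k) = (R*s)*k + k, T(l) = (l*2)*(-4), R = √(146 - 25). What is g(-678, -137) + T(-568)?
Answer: 1026153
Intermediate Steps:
R = 11 (R = √121 = 11)
T(l) = -8*l (T(l) = (2*l)*(-4) = -8*l)
g(s, k) = k + 11*k*s (g(s, k) = (11*s)*k + k = 11*k*s + k = k + 11*k*s)
g(-678, -137) + T(-568) = -137*(1 + 11*(-678)) - 8*(-568) = -137*(1 - 7458) + 4544 = -137*(-7457) + 4544 = 1021609 + 4544 = 1026153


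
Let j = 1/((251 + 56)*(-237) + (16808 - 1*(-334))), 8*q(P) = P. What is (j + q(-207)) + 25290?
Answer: 11240918713/444936 ≈ 25264.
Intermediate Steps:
q(P) = P/8
j = -1/55617 (j = 1/(307*(-237) + (16808 + 334)) = 1/(-72759 + 17142) = 1/(-55617) = -1/55617 ≈ -1.7980e-5)
(j + q(-207)) + 25290 = (-1/55617 + (1/8)*(-207)) + 25290 = (-1/55617 - 207/8) + 25290 = -11512727/444936 + 25290 = 11240918713/444936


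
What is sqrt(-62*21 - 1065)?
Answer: 3*I*sqrt(263) ≈ 48.652*I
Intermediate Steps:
sqrt(-62*21 - 1065) = sqrt(-1302 - 1065) = sqrt(-2367) = 3*I*sqrt(263)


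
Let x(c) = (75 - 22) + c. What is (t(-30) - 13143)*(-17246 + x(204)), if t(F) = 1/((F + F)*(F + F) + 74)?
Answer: 820354315809/3674 ≈ 2.2329e+8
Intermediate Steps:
x(c) = 53 + c
t(F) = 1/(74 + 4*F**2) (t(F) = 1/((2*F)*(2*F) + 74) = 1/(4*F**2 + 74) = 1/(74 + 4*F**2))
(t(-30) - 13143)*(-17246 + x(204)) = (1/(2*(37 + 2*(-30)**2)) - 13143)*(-17246 + (53 + 204)) = (1/(2*(37 + 2*900)) - 13143)*(-17246 + 257) = (1/(2*(37 + 1800)) - 13143)*(-16989) = ((1/2)/1837 - 13143)*(-16989) = ((1/2)*(1/1837) - 13143)*(-16989) = (1/3674 - 13143)*(-16989) = -48287381/3674*(-16989) = 820354315809/3674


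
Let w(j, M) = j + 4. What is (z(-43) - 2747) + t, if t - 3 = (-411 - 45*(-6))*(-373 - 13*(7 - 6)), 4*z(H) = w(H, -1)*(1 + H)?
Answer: 104183/2 ≈ 52092.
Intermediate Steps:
w(j, M) = 4 + j
z(H) = (1 + H)*(4 + H)/4 (z(H) = ((4 + H)*(1 + H))/4 = ((1 + H)*(4 + H))/4 = (1 + H)*(4 + H)/4)
t = 54429 (t = 3 + (-411 - 45*(-6))*(-373 - 13*(7 - 6)) = 3 + (-411 + 270)*(-373 - 13*1) = 3 - 141*(-373 - 13) = 3 - 141*(-386) = 3 + 54426 = 54429)
(z(-43) - 2747) + t = ((1 - 43)*(4 - 43)/4 - 2747) + 54429 = ((¼)*(-42)*(-39) - 2747) + 54429 = (819/2 - 2747) + 54429 = -4675/2 + 54429 = 104183/2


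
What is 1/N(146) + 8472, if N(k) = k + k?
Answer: 2473825/292 ≈ 8472.0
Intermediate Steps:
N(k) = 2*k
1/N(146) + 8472 = 1/(2*146) + 8472 = 1/292 + 8472 = 2473825/292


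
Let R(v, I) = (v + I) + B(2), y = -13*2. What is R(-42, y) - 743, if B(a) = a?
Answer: -809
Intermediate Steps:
y = -26
R(v, I) = 2 + I + v (R(v, I) = (v + I) + 2 = (I + v) + 2 = 2 + I + v)
R(-42, y) - 743 = (2 - 26 - 42) - 743 = -66 - 743 = -809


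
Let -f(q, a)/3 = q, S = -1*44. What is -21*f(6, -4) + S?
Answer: 334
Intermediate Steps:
S = -44
f(q, a) = -3*q
-21*f(6, -4) + S = -(-63)*6 - 44 = -21*(-18) - 44 = 378 - 44 = 334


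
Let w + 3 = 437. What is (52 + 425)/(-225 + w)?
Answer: 477/209 ≈ 2.2823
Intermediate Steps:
w = 434 (w = -3 + 437 = 434)
(52 + 425)/(-225 + w) = (52 + 425)/(-225 + 434) = 477/209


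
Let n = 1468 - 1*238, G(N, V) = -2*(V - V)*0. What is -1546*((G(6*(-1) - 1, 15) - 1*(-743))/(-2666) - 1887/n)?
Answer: 765866756/273265 ≈ 2802.7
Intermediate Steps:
G(N, V) = 0 (G(N, V) = -2*0*0 = 0*0 = 0)
n = 1230 (n = 1468 - 238 = 1230)
-1546*((G(6*(-1) - 1, 15) - 1*(-743))/(-2666) - 1887/n) = -1546*((0 - 1*(-743))/(-2666) - 1887/1230) = -1546*((0 + 743)*(-1/2666) - 1887*1/1230) = -1546*(743*(-1/2666) - 629/410) = -1546*(-743/2666 - 629/410) = -1546*(-495386/273265) = 765866756/273265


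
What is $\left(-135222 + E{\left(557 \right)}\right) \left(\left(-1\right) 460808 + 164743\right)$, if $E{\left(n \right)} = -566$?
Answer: $40202074220$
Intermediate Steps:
$\left(-135222 + E{\left(557 \right)}\right) \left(\left(-1\right) 460808 + 164743\right) = \left(-135222 - 566\right) \left(\left(-1\right) 460808 + 164743\right) = - 135788 \left(-460808 + 164743\right) = \left(-135788\right) \left(-296065\right) = 40202074220$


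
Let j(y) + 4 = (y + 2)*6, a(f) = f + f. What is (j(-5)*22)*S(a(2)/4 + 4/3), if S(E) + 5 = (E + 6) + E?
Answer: -8228/3 ≈ -2742.7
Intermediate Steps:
a(f) = 2*f
j(y) = 8 + 6*y (j(y) = -4 + (y + 2)*6 = -4 + (2 + y)*6 = -4 + (12 + 6*y) = 8 + 6*y)
S(E) = 1 + 2*E (S(E) = -5 + ((E + 6) + E) = -5 + ((6 + E) + E) = -5 + (6 + 2*E) = 1 + 2*E)
(j(-5)*22)*S(a(2)/4 + 4/3) = ((8 + 6*(-5))*22)*(1 + 2*((2*2)/4 + 4/3)) = ((8 - 30)*22)*(1 + 2*(4*(¼) + 4*(⅓))) = (-22*22)*(1 + 2*(1 + 4/3)) = -484*(1 + 2*(7/3)) = -484*(1 + 14/3) = -484*17/3 = -8228/3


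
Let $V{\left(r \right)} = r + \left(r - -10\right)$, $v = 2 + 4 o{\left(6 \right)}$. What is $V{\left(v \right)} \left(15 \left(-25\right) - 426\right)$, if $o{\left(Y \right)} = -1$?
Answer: $-4806$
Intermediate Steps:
$v = -2$ ($v = 2 + 4 \left(-1\right) = 2 - 4 = -2$)
$V{\left(r \right)} = 10 + 2 r$ ($V{\left(r \right)} = r + \left(r + 10\right) = r + \left(10 + r\right) = 10 + 2 r$)
$V{\left(v \right)} \left(15 \left(-25\right) - 426\right) = \left(10 + 2 \left(-2\right)\right) \left(15 \left(-25\right) - 426\right) = \left(10 - 4\right) \left(-375 - 426\right) = 6 \left(-801\right) = -4806$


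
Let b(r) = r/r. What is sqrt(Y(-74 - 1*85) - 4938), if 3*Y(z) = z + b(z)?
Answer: 2*I*sqrt(11229)/3 ≈ 70.645*I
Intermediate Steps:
b(r) = 1
Y(z) = 1/3 + z/3 (Y(z) = (z + 1)/3 = (1 + z)/3 = 1/3 + z/3)
sqrt(Y(-74 - 1*85) - 4938) = sqrt((1/3 + (-74 - 1*85)/3) - 4938) = sqrt((1/3 + (-74 - 85)/3) - 4938) = sqrt((1/3 + (1/3)*(-159)) - 4938) = sqrt((1/3 - 53) - 4938) = sqrt(-158/3 - 4938) = sqrt(-14972/3) = 2*I*sqrt(11229)/3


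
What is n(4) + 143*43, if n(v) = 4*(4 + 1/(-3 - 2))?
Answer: 30821/5 ≈ 6164.2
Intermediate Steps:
n(v) = 76/5 (n(v) = 4*(4 + 1/(-5)) = 4*(4 - 1/5) = 4*(19/5) = 76/5)
n(4) + 143*43 = 76/5 + 143*43 = 76/5 + 6149 = 30821/5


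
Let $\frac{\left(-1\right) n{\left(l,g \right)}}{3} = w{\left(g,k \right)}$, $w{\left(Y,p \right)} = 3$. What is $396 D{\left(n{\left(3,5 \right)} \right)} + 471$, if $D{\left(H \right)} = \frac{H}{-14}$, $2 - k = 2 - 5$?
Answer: $\frac{5079}{7} \approx 725.57$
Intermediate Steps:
$k = 5$ ($k = 2 - \left(2 - 5\right) = 2 - -3 = 2 + 3 = 5$)
$n{\left(l,g \right)} = -9$ ($n{\left(l,g \right)} = \left(-3\right) 3 = -9$)
$D{\left(H \right)} = - \frac{H}{14}$ ($D{\left(H \right)} = H \left(- \frac{1}{14}\right) = - \frac{H}{14}$)
$396 D{\left(n{\left(3,5 \right)} \right)} + 471 = 396 \left(\left(- \frac{1}{14}\right) \left(-9\right)\right) + 471 = 396 \cdot \frac{9}{14} + 471 = \frac{1782}{7} + 471 = \frac{5079}{7}$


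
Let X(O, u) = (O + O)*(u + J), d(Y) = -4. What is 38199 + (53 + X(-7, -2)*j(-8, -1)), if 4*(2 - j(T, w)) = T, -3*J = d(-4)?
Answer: 114868/3 ≈ 38289.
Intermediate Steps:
J = 4/3 (J = -1/3*(-4) = 4/3 ≈ 1.3333)
j(T, w) = 2 - T/4
X(O, u) = 2*O*(4/3 + u) (X(O, u) = (O + O)*(u + 4/3) = (2*O)*(4/3 + u) = 2*O*(4/3 + u))
38199 + (53 + X(-7, -2)*j(-8, -1)) = 38199 + (53 + ((2/3)*(-7)*(4 + 3*(-2)))*(2 - 1/4*(-8))) = 38199 + (53 + ((2/3)*(-7)*(4 - 6))*(2 + 2)) = 38199 + (53 + ((2/3)*(-7)*(-2))*4) = 38199 + (53 + (28/3)*4) = 38199 + (53 + 112/3) = 38199 + 271/3 = 114868/3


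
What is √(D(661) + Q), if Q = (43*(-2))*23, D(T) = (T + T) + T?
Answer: √5 ≈ 2.2361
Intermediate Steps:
D(T) = 3*T (D(T) = 2*T + T = 3*T)
Q = -1978 (Q = -86*23 = -1978)
√(D(661) + Q) = √(3*661 - 1978) = √(1983 - 1978) = √5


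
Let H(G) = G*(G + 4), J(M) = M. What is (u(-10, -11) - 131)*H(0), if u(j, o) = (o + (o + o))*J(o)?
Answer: 0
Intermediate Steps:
u(j, o) = 3*o**2 (u(j, o) = (o + (o + o))*o = (o + 2*o)*o = (3*o)*o = 3*o**2)
H(G) = G*(4 + G)
(u(-10, -11) - 131)*H(0) = (3*(-11)**2 - 131)*(0*(4 + 0)) = (3*121 - 131)*(0*4) = (363 - 131)*0 = 232*0 = 0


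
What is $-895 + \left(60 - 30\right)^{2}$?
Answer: $5$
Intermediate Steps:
$-895 + \left(60 - 30\right)^{2} = -895 + 30^{2} = -895 + 900 = 5$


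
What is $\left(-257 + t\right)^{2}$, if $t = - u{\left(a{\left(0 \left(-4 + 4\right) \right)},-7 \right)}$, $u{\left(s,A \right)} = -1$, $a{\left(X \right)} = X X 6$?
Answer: $65536$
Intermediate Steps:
$a{\left(X \right)} = 6 X^{2}$ ($a{\left(X \right)} = X^{2} \cdot 6 = 6 X^{2}$)
$t = 1$ ($t = \left(-1\right) \left(-1\right) = 1$)
$\left(-257 + t\right)^{2} = \left(-257 + 1\right)^{2} = \left(-256\right)^{2} = 65536$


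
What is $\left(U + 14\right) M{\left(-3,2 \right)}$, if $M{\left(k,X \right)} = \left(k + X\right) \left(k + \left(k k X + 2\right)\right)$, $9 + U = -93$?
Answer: $1496$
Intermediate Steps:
$U = -102$ ($U = -9 - 93 = -102$)
$M{\left(k,X \right)} = \left(X + k\right) \left(2 + k + X k^{2}\right)$ ($M{\left(k,X \right)} = \left(X + k\right) \left(k + \left(k^{2} X + 2\right)\right) = \left(X + k\right) \left(k + \left(X k^{2} + 2\right)\right) = \left(X + k\right) \left(k + \left(2 + X k^{2}\right)\right) = \left(X + k\right) \left(2 + k + X k^{2}\right)$)
$\left(U + 14\right) M{\left(-3,2 \right)} = \left(-102 + 14\right) \left(\left(-3\right)^{2} + 2 \cdot 2 + 2 \left(-3\right) + 2 \left(-3\right) + 2 \left(-3\right)^{3} + 2^{2} \left(-3\right)^{2}\right) = - 88 \left(9 + 4 - 6 - 6 + 2 \left(-27\right) + 4 \cdot 9\right) = - 88 \left(9 + 4 - 6 - 6 - 54 + 36\right) = \left(-88\right) \left(-17\right) = 1496$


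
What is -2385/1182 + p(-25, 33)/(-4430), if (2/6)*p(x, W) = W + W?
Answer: -1799931/872710 ≈ -2.0625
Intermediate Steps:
p(x, W) = 6*W (p(x, W) = 3*(W + W) = 3*(2*W) = 6*W)
-2385/1182 + p(-25, 33)/(-4430) = -2385/1182 + (6*33)/(-4430) = -2385*1/1182 + 198*(-1/4430) = -795/394 - 99/2215 = -1799931/872710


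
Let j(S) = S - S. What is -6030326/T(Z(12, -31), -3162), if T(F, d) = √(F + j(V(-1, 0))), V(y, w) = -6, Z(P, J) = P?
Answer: -3015163*√3/3 ≈ -1.7408e+6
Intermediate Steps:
j(S) = 0
T(F, d) = √F (T(F, d) = √(F + 0) = √F)
-6030326/T(Z(12, -31), -3162) = -6030326*√3/6 = -3015163*√3/3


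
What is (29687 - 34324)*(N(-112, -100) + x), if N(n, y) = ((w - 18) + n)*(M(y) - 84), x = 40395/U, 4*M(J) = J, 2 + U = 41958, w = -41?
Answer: -3626404239723/41956 ≈ -8.6434e+7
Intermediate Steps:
U = 41956 (U = -2 + 41958 = 41956)
M(J) = J/4
x = 40395/41956 ≈ 0.96279
N(n, y) = (-84 + y/4)*(-59 + n) (N(n, y) = ((-41 - 18) + n)*(y/4 - 84) = (-59 + n)*(-84 + y/4) = (-84 + y/4)*(-59 + n))
(29687 - 34324)*(N(-112, -100) + x) = (29687 - 34324)*((4956 - 84*(-112) - 59/4*(-100) + (1/4)*(-112)*(-100)) + 40395/41956) = -4637*((4956 + 9408 + 1475 + 2800) + 40395/41956) = -4637*(18639 + 40395/41956) = -4637*782058279/41956 = -3626404239723/41956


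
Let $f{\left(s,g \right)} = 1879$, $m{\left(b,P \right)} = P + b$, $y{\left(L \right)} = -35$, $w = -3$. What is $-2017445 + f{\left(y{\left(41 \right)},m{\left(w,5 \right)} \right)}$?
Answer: $-2015566$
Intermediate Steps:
$-2017445 + f{\left(y{\left(41 \right)},m{\left(w,5 \right)} \right)} = -2017445 + 1879 = -2015566$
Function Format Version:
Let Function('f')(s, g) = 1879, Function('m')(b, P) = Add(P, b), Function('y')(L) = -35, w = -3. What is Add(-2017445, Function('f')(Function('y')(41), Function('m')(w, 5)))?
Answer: -2015566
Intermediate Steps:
Add(-2017445, Function('f')(Function('y')(41), Function('m')(w, 5))) = Add(-2017445, 1879) = -2015566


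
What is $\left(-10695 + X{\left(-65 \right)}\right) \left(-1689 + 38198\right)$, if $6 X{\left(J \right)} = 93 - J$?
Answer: $- \frac{1168507054}{3} \approx -3.895 \cdot 10^{8}$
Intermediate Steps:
$X{\left(J \right)} = \frac{31}{2} - \frac{J}{6}$ ($X{\left(J \right)} = \frac{93 - J}{6} = \frac{31}{2} - \frac{J}{6}$)
$\left(-10695 + X{\left(-65 \right)}\right) \left(-1689 + 38198\right) = \left(-10695 + \left(\frac{31}{2} - - \frac{65}{6}\right)\right) \left(-1689 + 38198\right) = \left(-10695 + \left(\frac{31}{2} + \frac{65}{6}\right)\right) 36509 = \left(-10695 + \frac{79}{3}\right) 36509 = \left(- \frac{32006}{3}\right) 36509 = - \frac{1168507054}{3}$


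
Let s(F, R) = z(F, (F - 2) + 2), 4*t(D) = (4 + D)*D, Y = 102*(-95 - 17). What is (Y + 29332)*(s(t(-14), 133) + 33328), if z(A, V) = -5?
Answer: 596748284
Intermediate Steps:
Y = -11424 (Y = 102*(-112) = -11424)
t(D) = D*(4 + D)/4 (t(D) = ((4 + D)*D)/4 = (D*(4 + D))/4 = D*(4 + D)/4)
s(F, R) = -5
(Y + 29332)*(s(t(-14), 133) + 33328) = (-11424 + 29332)*(-5 + 33328) = 17908*33323 = 596748284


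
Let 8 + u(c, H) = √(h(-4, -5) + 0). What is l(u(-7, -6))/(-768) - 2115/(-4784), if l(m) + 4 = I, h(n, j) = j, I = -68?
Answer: 5127/9568 ≈ 0.53585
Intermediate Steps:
u(c, H) = -8 + I*√5 (u(c, H) = -8 + √(-5 + 0) = -8 + √(-5) = -8 + I*√5)
l(m) = -72 (l(m) = -4 - 68 = -72)
l(u(-7, -6))/(-768) - 2115/(-4784) = -72/(-768) - 2115/(-4784) = -72*(-1/768) - 2115*(-1/4784) = 3/32 + 2115/4784 = 5127/9568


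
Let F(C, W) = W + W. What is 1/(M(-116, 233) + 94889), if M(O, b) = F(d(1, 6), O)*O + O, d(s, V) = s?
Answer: 1/121685 ≈ 8.2179e-6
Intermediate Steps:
F(C, W) = 2*W
M(O, b) = O + 2*O² (M(O, b) = (2*O)*O + O = 2*O² + O = O + 2*O²)
1/(M(-116, 233) + 94889) = 1/(-116*(1 + 2*(-116)) + 94889) = 1/(-116*(1 - 232) + 94889) = 1/(-116*(-231) + 94889) = 1/(26796 + 94889) = 1/121685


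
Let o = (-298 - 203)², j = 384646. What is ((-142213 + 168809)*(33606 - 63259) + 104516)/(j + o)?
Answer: -788546672/635647 ≈ -1240.5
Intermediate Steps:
o = 251001 (o = (-501)² = 251001)
((-142213 + 168809)*(33606 - 63259) + 104516)/(j + o) = ((-142213 + 168809)*(33606 - 63259) + 104516)/(384646 + 251001) = (26596*(-29653) + 104516)/635647 = (-788651188 + 104516)*(1/635647) = -788546672*1/635647 = -788546672/635647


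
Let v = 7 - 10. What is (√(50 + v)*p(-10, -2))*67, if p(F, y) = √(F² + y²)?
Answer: 134*√1222 ≈ 4684.3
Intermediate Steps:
v = -3
(√(50 + v)*p(-10, -2))*67 = (√(50 - 3)*√((-10)² + (-2)²))*67 = (√47*√(100 + 4))*67 = (√47*√104)*67 = (√47*(2*√26))*67 = (2*√1222)*67 = 134*√1222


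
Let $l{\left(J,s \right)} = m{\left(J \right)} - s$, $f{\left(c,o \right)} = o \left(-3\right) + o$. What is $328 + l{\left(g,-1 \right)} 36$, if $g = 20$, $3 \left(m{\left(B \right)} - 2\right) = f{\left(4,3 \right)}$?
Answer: $364$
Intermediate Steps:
$f{\left(c,o \right)} = - 2 o$ ($f{\left(c,o \right)} = - 3 o + o = - 2 o$)
$m{\left(B \right)} = 0$ ($m{\left(B \right)} = 2 + \frac{\left(-2\right) 3}{3} = 2 + \frac{1}{3} \left(-6\right) = 2 - 2 = 0$)
$l{\left(J,s \right)} = - s$ ($l{\left(J,s \right)} = 0 - s = - s$)
$328 + l{\left(g,-1 \right)} 36 = 328 + \left(-1\right) \left(-1\right) 36 = 328 + 1 \cdot 36 = 328 + 36 = 364$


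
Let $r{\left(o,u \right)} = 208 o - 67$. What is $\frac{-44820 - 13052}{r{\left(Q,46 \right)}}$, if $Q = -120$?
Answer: $\frac{57872}{25027} \approx 2.3124$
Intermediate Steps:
$r{\left(o,u \right)} = -67 + 208 o$
$\frac{-44820 - 13052}{r{\left(Q,46 \right)}} = \frac{-44820 - 13052}{-67 + 208 \left(-120\right)} = \frac{-44820 - 13052}{-67 - 24960} = - \frac{57872}{-25027} = \left(-57872\right) \left(- \frac{1}{25027}\right) = \frac{57872}{25027}$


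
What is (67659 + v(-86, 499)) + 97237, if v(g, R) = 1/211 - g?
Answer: 34811203/211 ≈ 1.6498e+5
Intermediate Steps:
v(g, R) = 1/211 - g
(67659 + v(-86, 499)) + 97237 = (67659 + (1/211 - 1*(-86))) + 97237 = (67659 + (1/211 + 86)) + 97237 = (67659 + 18147/211) + 97237 = 14294196/211 + 97237 = 34811203/211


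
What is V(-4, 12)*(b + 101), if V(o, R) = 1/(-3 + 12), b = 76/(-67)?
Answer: 6691/603 ≈ 11.096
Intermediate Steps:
b = -76/67 (b = 76*(-1/67) = -76/67 ≈ -1.1343)
V(o, R) = ⅑ (V(o, R) = 1/9 = ⅑)
V(-4, 12)*(b + 101) = (-76/67 + 101)/9 = (⅑)*(6691/67) = 6691/603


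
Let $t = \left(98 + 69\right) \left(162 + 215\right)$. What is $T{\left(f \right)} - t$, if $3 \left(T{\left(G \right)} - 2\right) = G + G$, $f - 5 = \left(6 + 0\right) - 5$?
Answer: $-62953$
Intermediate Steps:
$t = 62959$ ($t = 167 \cdot 377 = 62959$)
$f = 6$ ($f = 5 + \left(\left(6 + 0\right) - 5\right) = 5 + \left(6 - 5\right) = 5 + 1 = 6$)
$T{\left(G \right)} = 2 + \frac{2 G}{3}$ ($T{\left(G \right)} = 2 + \frac{G + G}{3} = 2 + \frac{2 G}{3}$)
$T{\left(f \right)} - t = \left(2 + \frac{2}{3} \cdot 6\right) - 62959 = \left(2 + 4\right) - 62959 = 6 - 62959 = -62953$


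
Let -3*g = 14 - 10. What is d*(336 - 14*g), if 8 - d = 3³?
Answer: -20216/3 ≈ -6738.7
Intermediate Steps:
g = -4/3 (g = -(14 - 10)/3 = -⅓*4 = -4/3 ≈ -1.3333)
d = -19 (d = 8 - 1*3³ = 8 - 1*27 = 8 - 27 = -19)
d*(336 - 14*g) = -19*(336 - 14*(-4/3)) = -19*(336 + 56/3) = -19*1064/3 = -20216/3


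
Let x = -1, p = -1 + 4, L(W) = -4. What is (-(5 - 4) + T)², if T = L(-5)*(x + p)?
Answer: 81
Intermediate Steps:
p = 3
T = -8 (T = -4*(-1 + 3) = -4*2 = -8)
(-(5 - 4) + T)² = (-(5 - 4) - 8)² = (-1*1 - 8)² = (-1 - 8)² = (-9)² = 81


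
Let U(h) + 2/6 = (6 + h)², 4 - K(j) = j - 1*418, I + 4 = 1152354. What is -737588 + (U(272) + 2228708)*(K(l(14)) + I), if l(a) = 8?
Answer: 7974790320136/3 ≈ 2.6583e+12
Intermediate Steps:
I = 1152350 (I = -4 + 1152354 = 1152350)
K(j) = 422 - j (K(j) = 4 - (j - 1*418) = 4 - (j - 418) = 4 - (-418 + j) = 4 + (418 - j) = 422 - j)
U(h) = -⅓ + (6 + h)²
-737588 + (U(272) + 2228708)*(K(l(14)) + I) = -737588 + ((-⅓ + (6 + 272)²) + 2228708)*((422 - 1*8) + 1152350) = -737588 + ((-⅓ + 278²) + 2228708)*((422 - 8) + 1152350) = -737588 + ((-⅓ + 77284) + 2228708)*(414 + 1152350) = -737588 + (231851/3 + 2228708)*1152764 = -737588 + (6917975/3)*1152764 = -737588 + 7974792532900/3 = 7974790320136/3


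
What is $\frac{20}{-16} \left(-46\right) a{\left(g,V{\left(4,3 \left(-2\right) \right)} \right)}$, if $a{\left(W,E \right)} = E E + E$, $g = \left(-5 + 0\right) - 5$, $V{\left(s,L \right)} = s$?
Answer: $1150$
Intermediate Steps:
$g = -10$ ($g = -5 - 5 = -10$)
$a{\left(W,E \right)} = E + E^{2}$ ($a{\left(W,E \right)} = E^{2} + E = E + E^{2}$)
$\frac{20}{-16} \left(-46\right) a{\left(g,V{\left(4,3 \left(-2\right) \right)} \right)} = \frac{20}{-16} \left(-46\right) 4 \left(1 + 4\right) = 20 \left(- \frac{1}{16}\right) \left(-46\right) 4 \cdot 5 = \left(- \frac{5}{4}\right) \left(-46\right) 20 = \frac{115}{2} \cdot 20 = 1150$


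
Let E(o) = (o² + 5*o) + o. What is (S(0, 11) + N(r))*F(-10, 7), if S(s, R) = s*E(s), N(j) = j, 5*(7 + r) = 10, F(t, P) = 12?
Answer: -60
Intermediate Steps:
r = -5 (r = -7 + (⅕)*10 = -7 + 2 = -5)
E(o) = o² + 6*o
S(s, R) = s²*(6 + s) (S(s, R) = s*(s*(6 + s)) = s²*(6 + s))
(S(0, 11) + N(r))*F(-10, 7) = (0²*(6 + 0) - 5)*12 = (0*6 - 5)*12 = (0 - 5)*12 = -5*12 = -60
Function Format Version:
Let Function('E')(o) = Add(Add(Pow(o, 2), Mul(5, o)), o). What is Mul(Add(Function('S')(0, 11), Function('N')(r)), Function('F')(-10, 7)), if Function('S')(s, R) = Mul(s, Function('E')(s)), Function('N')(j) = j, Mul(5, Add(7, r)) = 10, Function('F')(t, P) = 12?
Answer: -60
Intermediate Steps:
r = -5 (r = Add(-7, Mul(Rational(1, 5), 10)) = Add(-7, 2) = -5)
Function('E')(o) = Add(Pow(o, 2), Mul(6, o))
Function('S')(s, R) = Mul(Pow(s, 2), Add(6, s)) (Function('S')(s, R) = Mul(s, Mul(s, Add(6, s))) = Mul(Pow(s, 2), Add(6, s)))
Mul(Add(Function('S')(0, 11), Function('N')(r)), Function('F')(-10, 7)) = Mul(Add(Mul(Pow(0, 2), Add(6, 0)), -5), 12) = Mul(Add(Mul(0, 6), -5), 12) = Mul(Add(0, -5), 12) = Mul(-5, 12) = -60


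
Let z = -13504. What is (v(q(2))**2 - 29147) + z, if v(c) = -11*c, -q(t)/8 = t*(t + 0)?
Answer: 81253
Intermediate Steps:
q(t) = -8*t**2 (q(t) = -8*t*(t + 0) = -8*t*t = -8*t**2)
(v(q(2))**2 - 29147) + z = ((-(-88)*2**2)**2 - 29147) - 13504 = ((-(-88)*4)**2 - 29147) - 13504 = ((-11*(-32))**2 - 29147) - 13504 = (352**2 - 29147) - 13504 = (123904 - 29147) - 13504 = 94757 - 13504 = 81253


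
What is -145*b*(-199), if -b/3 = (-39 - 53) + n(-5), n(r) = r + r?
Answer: 8829630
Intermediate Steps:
n(r) = 2*r
b = 306 (b = -3*((-39 - 53) + 2*(-5)) = -3*(-92 - 10) = -3*(-102) = 306)
-145*b*(-199) = -145*306*(-199) = -44370*(-199) = 8829630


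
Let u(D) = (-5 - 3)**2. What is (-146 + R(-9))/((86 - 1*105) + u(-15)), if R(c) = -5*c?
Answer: -101/45 ≈ -2.2444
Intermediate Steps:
u(D) = 64 (u(D) = (-8)**2 = 64)
(-146 + R(-9))/((86 - 1*105) + u(-15)) = (-146 - 5*(-9))/((86 - 1*105) + 64) = (-146 + 45)/((86 - 105) + 64) = -101/(-19 + 64) = -101/45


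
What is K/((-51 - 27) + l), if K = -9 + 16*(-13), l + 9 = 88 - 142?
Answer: 217/141 ≈ 1.5390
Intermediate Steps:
l = -63 (l = -9 + (88 - 142) = -9 - 54 = -63)
K = -217 (K = -9 - 208 = -217)
K/((-51 - 27) + l) = -217/((-51 - 27) - 63) = -217/(-78 - 63) = -217/(-141) = -217*(-1/141) = 217/141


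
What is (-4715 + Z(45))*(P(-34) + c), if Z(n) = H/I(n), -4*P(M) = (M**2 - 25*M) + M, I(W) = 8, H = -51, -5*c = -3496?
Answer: -38941901/40 ≈ -9.7355e+5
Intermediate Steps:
c = 3496/5 (c = -1/5*(-3496) = 3496/5 ≈ 699.20)
P(M) = 6*M - M**2/4 (P(M) = -((M**2 - 25*M) + M)/4 = -(M**2 - 24*M)/4 = 6*M - M**2/4)
Z(n) = -51/8
(-4715 + Z(45))*(P(-34) + c) = (-4715 - 51/8)*((1/4)*(-34)*(24 - 1*(-34)) + 3496/5) = -37771*((1/4)*(-34)*(24 + 34) + 3496/5)/8 = -37771*((1/4)*(-34)*58 + 3496/5)/8 = -37771*(-493 + 3496/5)/8 = -37771/8*1031/5 = -38941901/40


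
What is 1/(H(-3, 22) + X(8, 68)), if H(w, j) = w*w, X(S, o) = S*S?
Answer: 1/73 ≈ 0.013699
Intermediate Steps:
X(S, o) = S**2
H(w, j) = w**2
1/(H(-3, 22) + X(8, 68)) = 1/((-3)**2 + 8**2) = 1/(9 + 64) = 1/73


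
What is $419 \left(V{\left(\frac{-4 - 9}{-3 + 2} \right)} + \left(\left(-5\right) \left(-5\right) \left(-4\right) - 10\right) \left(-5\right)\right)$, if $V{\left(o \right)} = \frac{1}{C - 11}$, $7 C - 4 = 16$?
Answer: $\frac{13132717}{57} \approx 2.304 \cdot 10^{5}$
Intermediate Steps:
$C = \frac{20}{7}$ ($C = \frac{4}{7} + \frac{1}{7} \cdot 16 = \frac{4}{7} + \frac{16}{7} = \frac{20}{7} \approx 2.8571$)
$V{\left(o \right)} = - \frac{7}{57}$ ($V{\left(o \right)} = \frac{1}{\frac{20}{7} - 11} = \frac{1}{- \frac{57}{7}} = - \frac{7}{57}$)
$419 \left(V{\left(\frac{-4 - 9}{-3 + 2} \right)} + \left(\left(-5\right) \left(-5\right) \left(-4\right) - 10\right) \left(-5\right)\right) = 419 \left(- \frac{7}{57} + \left(\left(-5\right) \left(-5\right) \left(-4\right) - 10\right) \left(-5\right)\right) = 419 \left(- \frac{7}{57} + \left(25 \left(-4\right) - 10\right) \left(-5\right)\right) = 419 \left(- \frac{7}{57} + \left(-100 - 10\right) \left(-5\right)\right) = 419 \left(- \frac{7}{57} - -550\right) = 419 \left(- \frac{7}{57} + 550\right) = 419 \cdot \frac{31343}{57} = \frac{13132717}{57}$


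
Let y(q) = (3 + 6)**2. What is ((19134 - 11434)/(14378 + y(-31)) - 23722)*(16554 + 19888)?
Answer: -657852322764/761 ≈ -8.6446e+8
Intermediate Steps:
y(q) = 81 (y(q) = 9**2 = 81)
((19134 - 11434)/(14378 + y(-31)) - 23722)*(16554 + 19888) = ((19134 - 11434)/(14378 + 81) - 23722)*(16554 + 19888) = (7700/14459 - 23722)*36442 = -342988698/14459*36442 = -657852322764/761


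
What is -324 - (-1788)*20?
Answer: 35436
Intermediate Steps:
-324 - (-1788)*20 = -324 - 447*(-80) = -324 + 35760 = 35436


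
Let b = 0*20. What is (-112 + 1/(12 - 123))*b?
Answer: 0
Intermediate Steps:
b = 0
(-112 + 1/(12 - 123))*b = (-112 + 1/(12 - 123))*0 = (-112 + 1/(-111))*0 = (-112 - 1/111)*0 = -12433/111*0 = 0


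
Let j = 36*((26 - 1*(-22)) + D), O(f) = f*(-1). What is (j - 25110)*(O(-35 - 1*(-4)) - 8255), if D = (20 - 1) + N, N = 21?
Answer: 180451008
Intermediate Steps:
O(f) = -f
D = 40 (D = (20 - 1) + 21 = 19 + 21 = 40)
j = 3168 (j = 36*((26 - 1*(-22)) + 40) = 36*((26 + 22) + 40) = 36*(48 + 40) = 36*88 = 3168)
(j - 25110)*(O(-35 - 1*(-4)) - 8255) = (3168 - 25110)*(-(-35 - 1*(-4)) - 8255) = -21942*(-(-35 + 4) - 8255) = -21942*(-1*(-31) - 8255) = -21942*(31 - 8255) = -21942*(-8224) = 180451008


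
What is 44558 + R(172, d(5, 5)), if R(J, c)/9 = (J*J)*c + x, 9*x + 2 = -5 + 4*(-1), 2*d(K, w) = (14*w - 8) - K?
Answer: 7632843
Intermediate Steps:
d(K, w) = -4 + 7*w - K/2 (d(K, w) = ((14*w - 8) - K)/2 = ((-8 + 14*w) - K)/2 = (-8 - K + 14*w)/2 = -4 + 7*w - K/2)
x = -11/9 (x = -2/9 + (-5 + 4*(-1))/9 = -2/9 + (-5 - 4)/9 = -2/9 + (1/9)*(-9) = -2/9 - 1 = -11/9 ≈ -1.2222)
R(J, c) = -11 + 9*c*J**2 (R(J, c) = 9*((J*J)*c - 11/9) = 9*(J**2*c - 11/9) = 9*(c*J**2 - 11/9) = 9*(-11/9 + c*J**2) = -11 + 9*c*J**2)
44558 + R(172, d(5, 5)) = 44558 + (-11 + 9*(-4 + 7*5 - 1/2*5)*172**2) = 44558 + (-11 + 9*(-4 + 35 - 5/2)*29584) = 44558 + (-11 + 9*(57/2)*29584) = 44558 + (-11 + 7588296) = 44558 + 7588285 = 7632843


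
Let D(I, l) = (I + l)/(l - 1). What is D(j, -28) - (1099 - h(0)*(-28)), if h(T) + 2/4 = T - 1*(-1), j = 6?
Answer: -32255/29 ≈ -1112.2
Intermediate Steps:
h(T) = ½ + T (h(T) = -½ + (T - 1*(-1)) = -½ + (T + 1) = -½ + (1 + T) = ½ + T)
D(I, l) = (I + l)/(-1 + l)
D(j, -28) - (1099 - h(0)*(-28)) = (6 - 28)/(-1 - 28) - (1099 - (½ + 0)*(-28)) = -22/(-29) - (1099 - (-28)/2) = -1/29*(-22) - (1099 - 1*(-14)) = 22/29 - (1099 + 14) = 22/29 - 1*1113 = 22/29 - 1113 = -32255/29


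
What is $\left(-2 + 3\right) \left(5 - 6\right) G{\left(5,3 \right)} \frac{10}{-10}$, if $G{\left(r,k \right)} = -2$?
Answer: $-2$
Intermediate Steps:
$\left(-2 + 3\right) \left(5 - 6\right) G{\left(5,3 \right)} \frac{10}{-10} = \left(-2 + 3\right) \left(5 - 6\right) \left(-2\right) \frac{10}{-10} = 1 \left(5 - 6\right) \left(-2\right) 10 \left(- \frac{1}{10}\right) = 1 \left(-1\right) \left(-2\right) \left(-1\right) = \left(-1\right) \left(-2\right) \left(-1\right) = 2 \left(-1\right) = -2$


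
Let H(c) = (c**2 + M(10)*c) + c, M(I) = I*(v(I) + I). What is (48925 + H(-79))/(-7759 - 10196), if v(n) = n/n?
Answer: -46397/17955 ≈ -2.5841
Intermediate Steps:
v(n) = 1
M(I) = I*(1 + I)
H(c) = c**2 + 111*c (H(c) = (c**2 + (10*(1 + 10))*c) + c = (c**2 + (10*11)*c) + c = (c**2 + 110*c) + c = c**2 + 111*c)
(48925 + H(-79))/(-7759 - 10196) = (48925 - 79*(111 - 79))/(-7759 - 10196) = (48925 - 79*32)/(-17955) = (48925 - 2528)*(-1/17955) = 46397*(-1/17955) = -46397/17955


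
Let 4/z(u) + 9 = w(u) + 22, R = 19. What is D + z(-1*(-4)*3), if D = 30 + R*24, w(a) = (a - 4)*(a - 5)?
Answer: 33538/69 ≈ 486.06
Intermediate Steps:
w(a) = (-5 + a)*(-4 + a) (w(a) = (-4 + a)*(-5 + a) = (-5 + a)*(-4 + a))
z(u) = 4/(33 + u**2 - 9*u) (z(u) = 4/(-9 + ((20 + u**2 - 9*u) + 22)) = 4/(-9 + (42 + u**2 - 9*u)) = 4/(33 + u**2 - 9*u))
D = 486 (D = 30 + 19*24 = 30 + 456 = 486)
D + z(-1*(-4)*3) = 486 + 4/(33 + (-1*(-4)*3)**2 - 9*(-1*(-4))*3) = 486 + 4/(33 + (4*3)**2 - 36*3) = 486 + 4/(33 + 12**2 - 9*12) = 486 + 4/(33 + 144 - 108) = 486 + 4/69 = 33538/69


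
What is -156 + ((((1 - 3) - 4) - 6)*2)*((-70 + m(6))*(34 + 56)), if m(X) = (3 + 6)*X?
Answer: 34404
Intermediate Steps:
m(X) = 9*X
-156 + ((((1 - 3) - 4) - 6)*2)*((-70 + m(6))*(34 + 56)) = -156 + ((((1 - 3) - 4) - 6)*2)*((-70 + 9*6)*(34 + 56)) = -156 + (((-2 - 4) - 6)*2)*((-70 + 54)*90) = -156 + ((-6 - 6)*2)*(-16*90) = -156 - 12*2*(-1440) = -156 - 24*(-1440) = -156 + 34560 = 34404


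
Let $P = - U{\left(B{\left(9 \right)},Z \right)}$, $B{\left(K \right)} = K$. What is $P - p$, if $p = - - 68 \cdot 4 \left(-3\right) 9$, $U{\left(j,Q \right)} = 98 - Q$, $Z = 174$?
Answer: $7420$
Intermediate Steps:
$P = 76$ ($P = - (98 - 174) = \left(-1\right) \left(-76\right) = 76$)
$p = -7344$ ($p = - \left(-68\right) \left(-12\right) 9 = - 816 \cdot 9 = \left(-1\right) 7344 = -7344$)
$P - p = 76 - -7344 = 76 + 7344 = 7420$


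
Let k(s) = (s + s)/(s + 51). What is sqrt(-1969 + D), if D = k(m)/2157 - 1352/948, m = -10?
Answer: I*sqrt(96179474715741687)/6986523 ≈ 44.389*I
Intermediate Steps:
k(s) = 2*s/(51 + s) (k(s) = (2*s)/(51 + s) = 2*s/(51 + s))
D = -9965482/6986523 (D = (2*(-10)/(51 - 10))/2157 - 1352/948 = (2*(-10)/41)*(1/2157) - 1352*1/948 = (2*(-10)*(1/41))*(1/2157) - 338/237 = -20/41*1/2157 - 338/237 = -20/88437 - 338/237 = -9965482/6986523 ≈ -1.4264)
sqrt(-1969 + D) = sqrt(-1969 - 9965482/6986523) = sqrt(-13766429269/6986523) = I*sqrt(96179474715741687)/6986523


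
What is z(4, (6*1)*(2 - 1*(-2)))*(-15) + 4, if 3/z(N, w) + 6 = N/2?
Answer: 61/4 ≈ 15.250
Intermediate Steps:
z(N, w) = 3/(-6 + N/2)
z(4, (6*1)*(2 - 1*(-2)))*(-15) + 4 = (6/(-12 + 4))*(-15) + 4 = (6/(-8))*(-15) + 4 = (6*(-⅛))*(-15) + 4 = -¾*(-15) + 4 = 45/4 + 4 = 61/4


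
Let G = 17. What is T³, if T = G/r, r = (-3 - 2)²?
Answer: 4913/15625 ≈ 0.31443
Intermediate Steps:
r = 25 (r = (-5)² = 25)
T = 17/25 ≈ 0.68000
T³ = (17/25)³ = 4913/15625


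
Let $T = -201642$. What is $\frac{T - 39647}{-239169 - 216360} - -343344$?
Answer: $\frac{156403390265}{455529} \approx 3.4334 \cdot 10^{5}$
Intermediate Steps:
$\frac{T - 39647}{-239169 - 216360} - -343344 = \frac{-201642 - 39647}{-239169 - 216360} - -343344 = - \frac{241289}{-455529} + 343344 = \left(-241289\right) \left(- \frac{1}{455529}\right) + 343344 = \frac{241289}{455529} + 343344 = \frac{156403390265}{455529}$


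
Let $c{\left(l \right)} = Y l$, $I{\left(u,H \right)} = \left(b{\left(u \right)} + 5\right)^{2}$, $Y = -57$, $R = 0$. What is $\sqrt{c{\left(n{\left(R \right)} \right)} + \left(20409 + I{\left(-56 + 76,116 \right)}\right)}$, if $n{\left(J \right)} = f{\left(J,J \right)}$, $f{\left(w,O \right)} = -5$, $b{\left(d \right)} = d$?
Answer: $\sqrt{21319} \approx 146.01$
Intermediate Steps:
$n{\left(J \right)} = -5$
$I{\left(u,H \right)} = \left(5 + u\right)^{2}$ ($I{\left(u,H \right)} = \left(u + 5\right)^{2} = \left(5 + u\right)^{2}$)
$c{\left(l \right)} = - 57 l$
$\sqrt{c{\left(n{\left(R \right)} \right)} + \left(20409 + I{\left(-56 + 76,116 \right)}\right)} = \sqrt{\left(-57\right) \left(-5\right) + \left(20409 + \left(5 + \left(-56 + 76\right)\right)^{2}\right)} = \sqrt{285 + \left(20409 + \left(5 + 20\right)^{2}\right)} = \sqrt{285 + \left(20409 + 25^{2}\right)} = \sqrt{285 + \left(20409 + 625\right)} = \sqrt{285 + 21034} = \sqrt{21319}$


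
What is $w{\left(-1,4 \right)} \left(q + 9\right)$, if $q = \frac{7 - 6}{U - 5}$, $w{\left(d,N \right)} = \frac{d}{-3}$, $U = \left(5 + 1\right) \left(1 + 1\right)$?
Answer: $\frac{64}{21} \approx 3.0476$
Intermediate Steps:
$U = 12$ ($U = 6 \cdot 2 = 12$)
$w{\left(d,N \right)} = - \frac{d}{3}$ ($w{\left(d,N \right)} = d \left(- \frac{1}{3}\right) = - \frac{d}{3}$)
$q = \frac{1}{7}$ ($q = \frac{7 - 6}{12 - 5} = 1 \cdot \frac{1}{7} = \frac{1}{7} \approx 0.14286$)
$w{\left(-1,4 \right)} \left(q + 9\right) = \left(- \frac{1}{3}\right) \left(-1\right) \left(\frac{1}{7} + 9\right) = \frac{1}{3} \cdot \frac{64}{7} = \frac{64}{21}$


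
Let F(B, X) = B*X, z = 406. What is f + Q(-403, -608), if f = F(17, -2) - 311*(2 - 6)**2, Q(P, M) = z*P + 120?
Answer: -168508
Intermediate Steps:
Q(P, M) = 120 + 406*P (Q(P, M) = 406*P + 120 = 120 + 406*P)
f = -5010 (f = 17*(-2) - 311*(2 - 6)**2 = -34 - 311*(-4)**2 = -34 - 311*16 = -34 - 4976 = -5010)
f + Q(-403, -608) = -5010 + (120 + 406*(-403)) = -5010 + (120 - 163618) = -5010 - 163498 = -168508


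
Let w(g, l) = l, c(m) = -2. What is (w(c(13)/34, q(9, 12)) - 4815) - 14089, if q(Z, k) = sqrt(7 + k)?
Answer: -18904 + sqrt(19) ≈ -18900.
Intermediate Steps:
(w(c(13)/34, q(9, 12)) - 4815) - 14089 = (sqrt(7 + 12) - 4815) - 14089 = (sqrt(19) - 4815) - 14089 = (-4815 + sqrt(19)) - 14089 = -18904 + sqrt(19)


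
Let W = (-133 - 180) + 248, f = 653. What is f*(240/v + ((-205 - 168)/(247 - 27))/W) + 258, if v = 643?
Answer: 4769995067/9194900 ≈ 518.77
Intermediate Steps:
W = -65 (W = -313 + 248 = -65)
f*(240/v + ((-205 - 168)/(247 - 27))/W) + 258 = 653*(240/643 + ((-205 - 168)/(247 - 27))/(-65)) + 258 = 653*(240*(1/643) - 373/220*(-1/65)) + 258 = 653*(240/643 - 373*1/220*(-1/65)) + 258 = 653*(240/643 - 373/220*(-1/65)) + 258 = 653*(240/643 + 373/14300) + 258 = 653*(3671839/9194900) + 258 = 2397710867/9194900 + 258 = 4769995067/9194900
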